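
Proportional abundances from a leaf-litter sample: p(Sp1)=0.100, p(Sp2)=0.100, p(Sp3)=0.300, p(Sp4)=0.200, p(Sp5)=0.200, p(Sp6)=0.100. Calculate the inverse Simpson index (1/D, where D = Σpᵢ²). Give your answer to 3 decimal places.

5.000

D = 0.1² + 0.1² + 0.3² + 0.2² + 0.2² + 0.1² = 0.0100000 + 0.0100000 + 0.0900000 + 0.0400000 + 0.0400000 + 0.0100000 = 0.2000000 (working shown to 7 dp, full precision carried).
So 1/D = 5.00000, i.e. 5.000 to 3 decimal places.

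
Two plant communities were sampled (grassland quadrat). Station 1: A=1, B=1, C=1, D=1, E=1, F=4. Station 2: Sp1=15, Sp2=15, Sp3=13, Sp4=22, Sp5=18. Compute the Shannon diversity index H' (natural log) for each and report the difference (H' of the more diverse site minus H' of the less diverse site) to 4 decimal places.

0.0111

Station 1: N=9, proportions 0.111111, 0.111111, 0.111111, 0.111111, 0.111111, 0.444444, giving H' = 1.581094 (working shown to 6 dp, full precision carried).
Station 2: N=83, proportions 0.180723, 0.180723, 0.156627, 0.26506, 0.216867, giving H' = 1.592148.
Difference = |1.581094 − 1.592148| = 0.011054, i.e. 0.0111 to 4 decimal places.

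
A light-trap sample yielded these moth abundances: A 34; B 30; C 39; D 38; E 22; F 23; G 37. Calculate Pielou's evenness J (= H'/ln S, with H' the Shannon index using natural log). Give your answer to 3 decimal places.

Total N = 34+30+39+38+22+23+37 = 223, so the proportions are 0.15247, 0.13453, 0.17489, 0.1704, 0.09865, 0.10314, 0.16592 (working shown to 5 dp, full precision carried).
H' = −Σ pᵢ ln pᵢ = −((-0.28676) + (-0.26986) + (-0.30494) + (-0.30154) + (-0.22850) + (-0.23430) + (-0.29803)) = 1.92393.
With S = 7 species, ln S = 1.94591, so J = 1.92393/1.94591 = 0.98871, i.e. 0.989 to 3 decimal places.

0.989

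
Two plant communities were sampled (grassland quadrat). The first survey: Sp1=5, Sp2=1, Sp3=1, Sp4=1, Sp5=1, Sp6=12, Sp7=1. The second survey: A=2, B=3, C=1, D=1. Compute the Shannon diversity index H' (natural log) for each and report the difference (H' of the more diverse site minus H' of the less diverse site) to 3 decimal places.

The first survey: N=22, proportions 0.227273, 0.045455, 0.045455, 0.045455, 0.045455, 0.545455, 0.045455, giving H' = 1.369857 (working shown to 6 dp, full precision carried).
The second survey: N=7, proportions 0.285714, 0.428571, 0.142857, 0.142857, giving H' = 1.277034.
Difference = |1.369857 − 1.277034| = 0.092823, i.e. 0.093 to 3 decimal places.

0.093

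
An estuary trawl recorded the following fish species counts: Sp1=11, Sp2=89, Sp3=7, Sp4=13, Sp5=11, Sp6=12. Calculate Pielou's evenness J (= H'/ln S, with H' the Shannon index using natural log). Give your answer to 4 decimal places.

Total N = 11+89+7+13+11+12 = 143, so the proportions are 0.076923, 0.622378, 0.048951, 0.090909, 0.076923, 0.083916 (working shown to 6 dp, full precision carried).
H' = −Σ pᵢ ln pᵢ = −((-0.197304) + (-0.295137) + (-0.147682) + (-0.217990) + (-0.197304) + (-0.207939)) = 1.263356.
With S = 6 species, ln S = 1.791759, so J = 1.263356/1.791759 = 0.705092, i.e. 0.7051 to 4 decimal places.

0.7051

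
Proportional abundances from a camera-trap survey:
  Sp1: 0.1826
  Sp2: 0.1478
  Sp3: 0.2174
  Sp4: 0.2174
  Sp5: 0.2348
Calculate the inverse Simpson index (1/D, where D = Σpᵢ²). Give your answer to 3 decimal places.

D = 0.1826² + 0.1478² + 0.2174² + 0.2174² + 0.2348² = 0.0333428 + 0.0218448 + 0.0472628 + 0.0472628 + 0.0551310 = 0.2048442 (working shown to 7 dp, full precision carried).
So 1/D = 4.88176, i.e. 4.882 to 3 decimal places.

4.882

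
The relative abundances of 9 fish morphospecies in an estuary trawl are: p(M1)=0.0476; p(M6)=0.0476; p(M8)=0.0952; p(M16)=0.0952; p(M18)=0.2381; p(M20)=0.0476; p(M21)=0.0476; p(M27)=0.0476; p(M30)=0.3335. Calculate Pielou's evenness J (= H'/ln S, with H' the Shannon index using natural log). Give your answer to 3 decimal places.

H' = −Σ pᵢ ln pᵢ = −((-0.14494) + (-0.14494) + (-0.22389) + (-0.22389) + (-0.34169) + (-0.14494) + (-0.14494) + (-0.14494) + (-0.36622)) = 1.88038 (working shown to 5 dp, full precision carried).
With S = 9 species, ln S = 2.19722, so J = 1.88038/2.19722 = 0.85580, i.e. 0.856 to 3 decimal places.

0.856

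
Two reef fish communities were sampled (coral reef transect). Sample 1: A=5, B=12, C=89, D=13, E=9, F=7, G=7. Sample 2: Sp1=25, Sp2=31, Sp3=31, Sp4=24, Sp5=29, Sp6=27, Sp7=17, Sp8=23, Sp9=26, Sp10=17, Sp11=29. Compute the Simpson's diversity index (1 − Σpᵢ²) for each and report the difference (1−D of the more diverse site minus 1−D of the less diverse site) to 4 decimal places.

Sample 1: N=142, proportions 0.0352113, 0.084507, 0.6267606, 0.0915493, 0.0633803, 0.0492958, 0.0492958, giving 1−D = 0.5815314 (working shown to 7 dp, full precision carried).
Sample 2: N=279, proportions 0.0896057, 0.1111111, 0.1111111, 0.0860215, 0.1039427, 0.0967742, 0.0609319, 0.0824373, 0.09319, 0.0609319, 0.1039427, giving 1−D = 0.9060007.
Difference = |0.5815314 − 0.9060007| = 0.3244693, i.e. 0.3245 to 4 decimal places.

0.3245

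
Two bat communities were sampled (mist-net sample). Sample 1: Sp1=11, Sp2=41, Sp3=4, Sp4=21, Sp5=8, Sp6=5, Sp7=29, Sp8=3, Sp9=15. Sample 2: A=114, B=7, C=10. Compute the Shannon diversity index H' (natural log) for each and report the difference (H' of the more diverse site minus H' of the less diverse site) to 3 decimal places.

Sample 1: N=137, proportions 0.08029, 0.29927, 0.0292, 0.15328, 0.05839, 0.0365, 0.21168, 0.0219, 0.10949, giving H' = 1.89542 (working shown to 5 dp, full precision carried).
Sample 2: N=131, proportions 0.87023, 0.05344, 0.07634, giving H' = 0.47387.
Difference = |1.89542 − 0.47387| = 1.42155, i.e. 1.422 to 3 decimal places.

1.422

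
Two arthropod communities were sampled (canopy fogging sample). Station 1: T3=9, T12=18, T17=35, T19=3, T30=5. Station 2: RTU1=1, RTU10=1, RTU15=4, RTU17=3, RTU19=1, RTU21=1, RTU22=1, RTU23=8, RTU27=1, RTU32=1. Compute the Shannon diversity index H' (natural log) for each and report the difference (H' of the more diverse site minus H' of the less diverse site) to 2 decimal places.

Station 1: N=70, proportions 0.1286, 0.2571, 0.5, 0.0429, 0.0714, giving H' = 1.2830 (working shown to 4 dp, full precision carried).
Station 2: N=22, proportions 0.0455, 0.0455, 0.1818, 0.1364, 0.0455, 0.0455, 0.0455, 0.3636, 0.0455, 0.0455, giving H' = 1.9330.
Difference = |1.2830 − 1.9330| = 0.6500, i.e. 0.65 to 2 decimal places.

0.65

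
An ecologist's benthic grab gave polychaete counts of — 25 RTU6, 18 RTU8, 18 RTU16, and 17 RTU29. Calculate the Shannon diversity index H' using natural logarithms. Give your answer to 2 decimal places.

1.37

Total N = 25+18+18+17 = 78, so the proportions are 0.3205, 0.2308, 0.2308, 0.2179 (working shown to 4 dp, full precision carried).
Each pᵢ ln pᵢ term: 0.3205×(-1.1378)=-0.3647, 0.2308×(-1.4663)=-0.3384, 0.2308×(-1.4663)=-0.3384, 0.2179×(-1.5235)=-0.3320.
Sum = -1.3735, so H' = 1.37.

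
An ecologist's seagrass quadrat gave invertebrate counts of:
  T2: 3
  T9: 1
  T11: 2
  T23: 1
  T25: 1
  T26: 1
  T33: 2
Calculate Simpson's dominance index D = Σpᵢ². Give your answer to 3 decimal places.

0.174

Total N = 3+1+2+1+1+1+2 = 11, so the proportions are 0.27273, 0.09091, 0.18182, 0.09091, 0.09091, 0.09091, 0.18182 (working shown to 5 dp, full precision carried).
D = 0.27273² + 0.09091² + 0.18182² + 0.09091² + 0.09091² + 0.09091² + 0.18182² = 0.07438 + 0.00826 + 0.03306 + 0.00826 + 0.00826 + 0.00826 + 0.03306 = 0.17355.
To 3 decimal places, D = 0.174.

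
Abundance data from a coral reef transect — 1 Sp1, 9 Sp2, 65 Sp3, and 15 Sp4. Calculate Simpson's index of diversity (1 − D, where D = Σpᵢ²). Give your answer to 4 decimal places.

0.4405

Total N = 1+9+65+15 = 90, so the proportions are 0.011111, 0.1, 0.722222, 0.166667 (working shown to 6 dp, full precision carried).
D = 0.011111² + 0.1² + 0.722222² + 0.166667² = 0.000123 + 0.010000 + 0.521605 + 0.027778 = 0.559506.
So 1 − D = 0.440494, i.e. 0.4405 to 4 decimal places.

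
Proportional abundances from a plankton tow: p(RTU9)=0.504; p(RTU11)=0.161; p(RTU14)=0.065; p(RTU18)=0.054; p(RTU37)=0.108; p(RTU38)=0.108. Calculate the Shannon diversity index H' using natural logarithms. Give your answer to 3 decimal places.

1.455

Each pᵢ ln pᵢ term (working shown to 5 dp, full precision carried): 0.504×(-0.68518)=-0.34533, 0.161×(-1.82635)=-0.29404, 0.065×(-2.73337)=-0.17767, 0.054×(-2.91877)=-0.15761, 0.108×(-2.22562)=-0.24037, 0.108×(-2.22562)=-0.24037.
Sum = -1.45539, so H' = 1.455.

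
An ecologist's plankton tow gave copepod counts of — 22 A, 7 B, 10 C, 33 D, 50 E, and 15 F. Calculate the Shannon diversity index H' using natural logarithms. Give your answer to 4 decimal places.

1.5896

Total N = 22+7+10+33+50+15 = 137, so the proportions are 0.160584, 0.051095, 0.072993, 0.240876, 0.364964, 0.109489 (working shown to 6 dp, full precision carried).
Each pᵢ ln pᵢ term: 0.160584×(-1.828938)=-0.293698, 0.051095×(-2.974071)=-0.151960, 0.072993×(-2.617396)=-0.191051, 0.240876×(-1.423473)=-0.342880, 0.364964×(-1.007958)=-0.367868, 0.109489×(-2.211931)=-0.242182.
Sum = -1.589639, so H' = 1.5896.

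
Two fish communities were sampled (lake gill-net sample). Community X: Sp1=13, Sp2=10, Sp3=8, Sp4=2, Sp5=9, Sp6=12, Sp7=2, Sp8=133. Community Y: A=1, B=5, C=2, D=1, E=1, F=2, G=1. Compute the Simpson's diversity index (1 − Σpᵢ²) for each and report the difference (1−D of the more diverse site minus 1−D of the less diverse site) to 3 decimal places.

0.292

Community X: N=189, proportions 0.06878, 0.05291, 0.04233, 0.01058, 0.04762, 0.06349, 0.01058, 0.7037, giving 1−D = 0.48896 (working shown to 5 dp, full precision carried).
Community Y: N=13, proportions 0.07692, 0.38462, 0.15385, 0.07692, 0.07692, 0.15385, 0.07692, giving 1−D = 0.78107.
Difference = |0.48896 − 0.78107| = 0.29211, i.e. 0.292 to 3 decimal places.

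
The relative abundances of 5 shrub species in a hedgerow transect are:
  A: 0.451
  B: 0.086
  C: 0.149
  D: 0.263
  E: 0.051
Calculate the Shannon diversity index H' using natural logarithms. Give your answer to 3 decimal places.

Each pᵢ ln pᵢ term (working shown to 5 dp, full precision carried): 0.451×(-0.79629)=-0.35913, 0.086×(-2.45341)=-0.21099, 0.149×(-1.90381)=-0.28367, 0.263×(-1.33560)=-0.35126, 0.051×(-2.97593)=-0.15177.
Sum = -1.35682, so H' = 1.357.

1.357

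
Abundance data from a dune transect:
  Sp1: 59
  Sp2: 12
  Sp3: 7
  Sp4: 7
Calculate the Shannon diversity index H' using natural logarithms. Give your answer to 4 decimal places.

Total N = 59+12+7+7 = 85, so the proportions are 0.694118, 0.141176, 0.082353, 0.082353 (working shown to 6 dp, full precision carried).
Each pᵢ ln pᵢ term: 0.694118×(-0.365114)=-0.253432, 0.141176×(-1.957745)=-0.276387, 0.082353×(-2.496741)=-0.205614, 0.082353×(-2.496741)=-0.205614.
Sum = -0.941047, so H' = 0.9410.

0.9410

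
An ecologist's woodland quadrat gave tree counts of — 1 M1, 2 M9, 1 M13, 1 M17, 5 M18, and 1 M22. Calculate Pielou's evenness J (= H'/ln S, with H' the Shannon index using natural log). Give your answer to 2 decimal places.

0.86

Total N = 1+2+1+1+5+1 = 11, so the proportions are 0.0909, 0.1818, 0.0909, 0.0909, 0.4545, 0.0909 (working shown to 4 dp, full precision carried).
H' = −Σ pᵢ ln pᵢ = −((-0.2180) + (-0.3100) + (-0.2180) + (-0.2180) + (-0.3584) + (-0.2180)) = 1.5403.
With S = 6 species, ln S = 1.7918, so J = 1.5403/1.7918 = 0.8597, i.e. 0.86 to 2 decimal places.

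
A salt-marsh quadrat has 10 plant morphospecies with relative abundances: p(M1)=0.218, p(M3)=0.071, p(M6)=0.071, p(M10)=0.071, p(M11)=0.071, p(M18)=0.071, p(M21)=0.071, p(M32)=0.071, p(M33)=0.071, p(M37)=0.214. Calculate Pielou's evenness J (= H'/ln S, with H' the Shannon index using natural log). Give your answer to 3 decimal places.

H' = −Σ pᵢ ln pᵢ = −((-0.33207) + (-0.18780) + (-0.18780) + (-0.18780) + (-0.18780) + (-0.18780) + (-0.18780) + (-0.18780) + (-0.18780) + (-0.32994)) = 2.16441 (working shown to 5 dp, full precision carried).
With S = 10 species, ln S = 2.30259, so J = 2.16441/2.30259 = 0.93999, i.e. 0.940 to 3 decimal places.

0.940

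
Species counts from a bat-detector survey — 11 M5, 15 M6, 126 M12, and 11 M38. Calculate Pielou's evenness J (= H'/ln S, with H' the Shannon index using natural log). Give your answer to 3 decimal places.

Total N = 11+15+126+11 = 163, so the proportions are 0.06748, 0.09202, 0.77301, 0.06748 (working shown to 5 dp, full precision carried).
H' = −Σ pᵢ ln pᵢ = −((-0.18193) + (-0.21954) + (-0.19902) + (-0.18193)) = 0.78243.
With S = 4 species, ln S = 1.38629, so J = 0.78243/1.38629 = 0.56440, i.e. 0.564 to 3 decimal places.

0.564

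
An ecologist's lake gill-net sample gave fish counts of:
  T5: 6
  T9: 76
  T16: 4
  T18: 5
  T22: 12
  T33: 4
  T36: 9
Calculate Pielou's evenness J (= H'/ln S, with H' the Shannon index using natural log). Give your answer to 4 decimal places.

0.6326

Total N = 6+76+4+5+12+4+9 = 116, so the proportions are 0.051724, 0.655172, 0.034483, 0.043103, 0.103448, 0.034483, 0.077586 (working shown to 6 dp, full precision carried).
H' = −Σ pᵢ ln pᵢ = −((-0.153198) + (-0.277044) + (-0.116114) + (-0.135524) + (-0.234691) + (-0.116114) + (-0.198339)) = 1.231024.
With S = 7 species, ln S = 1.945910, so J = 1.231024/1.945910 = 0.632621, i.e. 0.6326 to 4 decimal places.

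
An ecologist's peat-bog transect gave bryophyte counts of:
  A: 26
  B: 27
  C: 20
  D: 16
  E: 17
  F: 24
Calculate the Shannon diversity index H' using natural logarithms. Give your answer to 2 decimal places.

Total N = 26+27+20+16+17+24 = 130, so the proportions are 0.2, 0.2077, 0.1538, 0.1231, 0.1308, 0.1846 (working shown to 4 dp, full precision carried).
Each pᵢ ln pᵢ term: 0.2×(-1.6094)=-0.3219, 0.2077×(-1.5717)=-0.3264, 0.1538×(-1.8718)=-0.2880, 0.1231×(-2.0949)=-0.2578, 0.1308×(-2.0343)=-0.2660, 0.1846×(-1.6895)=-0.3119.
Sum = -1.7721, so H' = 1.77.

1.77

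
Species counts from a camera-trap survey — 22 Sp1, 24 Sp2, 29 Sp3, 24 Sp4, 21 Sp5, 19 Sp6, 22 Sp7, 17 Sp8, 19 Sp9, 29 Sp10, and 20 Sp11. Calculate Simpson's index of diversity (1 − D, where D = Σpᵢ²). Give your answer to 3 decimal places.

Total N = 22+24+29+24+21+19+22+17+19+29+20 = 246, so the proportions are 0.08943, 0.09756, 0.11789, 0.09756, 0.08537, 0.07724, 0.08943, 0.06911, 0.07724, 0.11789, 0.0813 (working shown to 5 dp, full precision carried).
D = 0.08943² + 0.09756² + 0.11789² + 0.09756² + 0.08537² + 0.07724² + 0.08943² + 0.06911² + 0.07724² + 0.11789² + 0.0813² = 0.00800 + 0.00952 + 0.01390 + 0.00952 + 0.00729 + 0.00597 + 0.00800 + 0.00478 + 0.00597 + 0.01390 + 0.00661 = 0.09343.
So 1 − D = 0.90657, i.e. 0.907 to 3 decimal places.

0.907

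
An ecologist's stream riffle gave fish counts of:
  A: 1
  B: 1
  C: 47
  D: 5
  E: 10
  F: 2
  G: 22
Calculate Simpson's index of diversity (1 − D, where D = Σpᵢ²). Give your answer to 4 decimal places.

0.6353

Total N = 1+1+47+5+10+2+22 = 88, so the proportions are 0.011364, 0.011364, 0.534091, 0.056818, 0.113636, 0.022727, 0.25 (working shown to 6 dp, full precision carried).
D = 0.011364² + 0.011364² + 0.534091² + 0.056818² + 0.113636² + 0.022727² + 0.25² = 0.000129 + 0.000129 + 0.285253 + 0.003228 + 0.012913 + 0.000517 + 0.062500 = 0.364669.
So 1 − D = 0.635331, i.e. 0.6353 to 4 decimal places.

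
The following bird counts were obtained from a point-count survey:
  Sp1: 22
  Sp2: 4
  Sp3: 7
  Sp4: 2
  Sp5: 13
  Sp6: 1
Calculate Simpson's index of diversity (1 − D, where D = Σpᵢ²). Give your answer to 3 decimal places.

Total N = 22+4+7+2+13+1 = 49, so the proportions are 0.44898, 0.08163, 0.14286, 0.04082, 0.26531, 0.02041 (working shown to 5 dp, full precision carried).
D = 0.44898² + 0.08163² + 0.14286² + 0.04082² + 0.26531² + 0.02041² = 0.20158 + 0.00666 + 0.02041 + 0.00167 + 0.07039 + 0.00042 = 0.30112.
So 1 − D = 0.69888, i.e. 0.699 to 3 decimal places.

0.699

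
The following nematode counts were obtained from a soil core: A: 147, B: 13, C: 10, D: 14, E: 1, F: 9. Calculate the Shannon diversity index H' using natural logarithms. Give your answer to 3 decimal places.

0.903

Total N = 147+13+10+14+1+9 = 194, so the proportions are 0.757732, 0.06701, 0.051546, 0.072165, 0.005155, 0.046392 (working shown to 6 dp, full precision carried).
Each pᵢ ln pᵢ term: 0.757732×(-0.277426)=-0.210214, 0.06701×(-2.702909)=-0.181123, 0.051546×(-2.965273)=-0.152849, 0.072165×(-2.628801)=-0.189707, 0.005155×(-5.267858)=-0.027154, 0.046392×(-3.070634)=-0.142452.
Sum = -0.903499, so H' = 0.903.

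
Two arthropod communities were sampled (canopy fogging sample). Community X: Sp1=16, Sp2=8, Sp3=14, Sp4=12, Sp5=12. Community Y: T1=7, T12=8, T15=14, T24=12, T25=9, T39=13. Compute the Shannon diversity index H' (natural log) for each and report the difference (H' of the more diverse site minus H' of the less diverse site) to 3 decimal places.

0.174

Community X: N=62, proportions 0.25806, 0.12903, 0.22581, 0.19355, 0.19355, giving H' = 1.58550 (working shown to 5 dp, full precision carried).
Community Y: N=63, proportions 0.11111, 0.12698, 0.22222, 0.19048, 0.14286, 0.20635, giving H' = 1.75993.
Difference = |1.58550 − 1.75993| = 0.17443, i.e. 0.174 to 3 decimal places.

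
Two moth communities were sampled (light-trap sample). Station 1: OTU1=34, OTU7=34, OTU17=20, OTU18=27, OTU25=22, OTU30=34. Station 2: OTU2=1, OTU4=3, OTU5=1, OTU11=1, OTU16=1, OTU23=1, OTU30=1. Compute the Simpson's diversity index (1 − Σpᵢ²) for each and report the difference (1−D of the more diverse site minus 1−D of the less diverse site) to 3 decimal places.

0.011

Station 1: N=171, proportions 0.19883, 0.19883, 0.116959, 0.157895, 0.128655, 0.19883, giving 1−D = 0.826237 (working shown to 6 dp, full precision carried).
Station 2: N=9, proportions 0.111111, 0.333333, 0.111111, 0.111111, 0.111111, 0.111111, 0.111111, giving 1−D = 0.814815.
Difference = |0.826237 − 0.814815| = 0.011422, i.e. 0.011 to 3 decimal places.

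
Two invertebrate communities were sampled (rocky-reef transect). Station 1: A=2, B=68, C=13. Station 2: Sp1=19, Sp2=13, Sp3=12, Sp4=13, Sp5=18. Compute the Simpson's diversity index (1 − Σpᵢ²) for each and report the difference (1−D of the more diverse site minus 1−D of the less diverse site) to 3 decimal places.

0.489

Station 1: N=83, proportions 0.0241, 0.81928, 0.15663, giving 1−D = 0.30367 (working shown to 5 dp, full precision carried).
Station 2: N=75, proportions 0.25333, 0.17333, 0.16, 0.17333, 0.24, giving 1−D = 0.79253.
Difference = |0.30367 − 0.79253| = 0.48886, i.e. 0.489 to 3 decimal places.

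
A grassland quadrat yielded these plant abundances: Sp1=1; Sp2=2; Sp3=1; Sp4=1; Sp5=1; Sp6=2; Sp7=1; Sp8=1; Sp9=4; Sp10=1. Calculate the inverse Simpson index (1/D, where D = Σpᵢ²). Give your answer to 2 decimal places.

7.26

Total N = 1+2+1+1+1+2+1+1+4+1 = 15, so the proportions are 0.066667, 0.133333, 0.066667, 0.066667, 0.066667, 0.133333, 0.066667, 0.066667, 0.266667, 0.066667 (working shown to 6 dp, full precision carried).
D = 0.066667² + 0.133333² + 0.066667² + 0.066667² + 0.066667² + 0.133333² + 0.066667² + 0.066667² + 0.266667² + 0.066667² = 0.004444 + 0.017778 + 0.004444 + 0.004444 + 0.004444 + 0.017778 + 0.004444 + 0.004444 + 0.071111 + 0.004444 = 0.137778.
So 1/D = 7.2581, i.e. 7.26 to 2 decimal places.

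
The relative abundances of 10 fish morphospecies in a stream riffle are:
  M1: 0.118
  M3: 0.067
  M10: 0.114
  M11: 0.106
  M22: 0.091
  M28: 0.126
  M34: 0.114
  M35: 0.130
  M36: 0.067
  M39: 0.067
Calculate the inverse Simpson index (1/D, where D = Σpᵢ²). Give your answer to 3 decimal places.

9.463

D = 0.118² + 0.067² + 0.114² + 0.106² + 0.091² + 0.126² + 0.114² + 0.13² + 0.067² + 0.067² = 0.0139240 + 0.0044890 + 0.0129960 + 0.0112360 + 0.0082810 + 0.0158760 + 0.0129960 + 0.0169000 + 0.0044890 + 0.0044890 = 0.1056760 (working shown to 7 dp, full precision carried).
So 1/D = 9.46289, i.e. 9.463 to 3 decimal places.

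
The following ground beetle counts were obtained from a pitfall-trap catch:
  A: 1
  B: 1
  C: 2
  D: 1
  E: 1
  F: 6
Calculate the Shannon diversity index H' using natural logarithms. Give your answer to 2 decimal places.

Total N = 1+1+2+1+1+6 = 12, so the proportions are 0.0833, 0.0833, 0.1667, 0.0833, 0.0833, 0.5 (working shown to 4 dp, full precision carried).
Each pᵢ ln pᵢ term: 0.0833×(-2.4849)=-0.2071, 0.0833×(-2.4849)=-0.2071, 0.1667×(-1.7918)=-0.2986, 0.0833×(-2.4849)=-0.2071, 0.0833×(-2.4849)=-0.2071, 0.5×(-0.6931)=-0.3466.
Sum = -1.4735, so H' = 1.47.

1.47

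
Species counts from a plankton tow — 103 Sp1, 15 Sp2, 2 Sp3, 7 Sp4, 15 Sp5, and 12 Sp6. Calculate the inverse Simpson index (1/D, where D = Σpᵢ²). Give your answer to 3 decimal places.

Total N = 103+15+2+7+15+12 = 154, so the proportions are 0.668831, 0.097403, 0.012987, 0.045455, 0.097403, 0.077922 (working shown to 6 dp, full precision carried).
D = 0.668831² + 0.097403² + 0.012987² + 0.045455² + 0.097403² + 0.077922² = 0.447335 + 0.009487 + 0.000169 + 0.002066 + 0.009487 + 0.006072 = 0.474616.
So 1/D = 2.10697, i.e. 2.107 to 3 decimal places.

2.107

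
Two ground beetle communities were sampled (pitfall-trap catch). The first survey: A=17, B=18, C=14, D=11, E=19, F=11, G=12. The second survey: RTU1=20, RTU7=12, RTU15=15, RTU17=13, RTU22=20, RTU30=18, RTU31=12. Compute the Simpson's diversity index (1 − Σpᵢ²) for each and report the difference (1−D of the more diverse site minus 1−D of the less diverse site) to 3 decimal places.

The first survey: N=102, proportions 0.16667, 0.17647, 0.13725, 0.10784, 0.18627, 0.10784, 0.11765, giving 1−D = 0.85044 (working shown to 5 dp, full precision carried).
The second survey: N=110, proportions 0.18182, 0.10909, 0.13636, 0.11818, 0.18182, 0.16364, 0.10909, giving 1−D = 0.85074.
Difference = |0.85044 − 0.85074| = 0.00030, i.e. 0.000 to 3 decimal places.

0.000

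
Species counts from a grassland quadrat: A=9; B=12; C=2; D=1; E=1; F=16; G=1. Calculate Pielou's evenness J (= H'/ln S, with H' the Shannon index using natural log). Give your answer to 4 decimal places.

Total N = 9+12+2+1+1+16+1 = 42, so the proportions are 0.214286, 0.285714, 0.047619, 0.02381, 0.02381, 0.380952, 0.02381 (working shown to 6 dp, full precision carried).
H' = −Σ pᵢ ln pᵢ = −((-0.330095) + (-0.357932) + (-0.144977) + (-0.088992) + (-0.088992) + (-0.367650) + (-0.088992)) = 1.467631.
With S = 7 species, ln S = 1.945910, so J = 1.467631/1.945910 = 0.754213, i.e. 0.7542 to 4 decimal places.

0.7542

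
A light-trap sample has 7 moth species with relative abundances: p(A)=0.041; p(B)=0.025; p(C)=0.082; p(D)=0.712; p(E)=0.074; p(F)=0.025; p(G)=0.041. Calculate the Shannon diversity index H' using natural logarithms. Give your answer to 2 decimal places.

Each pᵢ ln pᵢ term (working shown to 4 dp, full precision carried): 0.041×(-3.1942)=-0.1310, 0.025×(-3.6889)=-0.0922, 0.082×(-2.5010)=-0.2051, 0.712×(-0.3397)=-0.2419, 0.074×(-2.6037)=-0.1927, 0.025×(-3.6889)=-0.0922, 0.041×(-3.1942)=-0.1310.
Sum = -1.0860, so H' = 1.09.

1.09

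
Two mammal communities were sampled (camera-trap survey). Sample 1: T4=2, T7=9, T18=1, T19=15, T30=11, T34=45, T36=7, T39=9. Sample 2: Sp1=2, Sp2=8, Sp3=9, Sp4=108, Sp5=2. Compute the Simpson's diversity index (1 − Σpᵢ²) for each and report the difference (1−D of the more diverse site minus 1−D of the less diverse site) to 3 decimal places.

0.446

Sample 1: N=99, proportions 0.0202, 0.09091, 0.0101, 0.15152, 0.11111, 0.45455, 0.07071, 0.09091, giving 1−D = 0.73605 (working shown to 5 dp, full precision carried).
Sample 2: N=129, proportions 0.0155, 0.06202, 0.06977, 0.83721, 0.0155, giving 1−D = 0.28989.
Difference = |0.73605 − 0.28989| = 0.44616, i.e. 0.446 to 3 decimal places.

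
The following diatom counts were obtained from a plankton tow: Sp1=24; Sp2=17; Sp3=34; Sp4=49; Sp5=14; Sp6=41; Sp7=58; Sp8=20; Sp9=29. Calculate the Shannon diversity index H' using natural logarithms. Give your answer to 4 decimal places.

2.0990

Total N = 24+17+34+49+14+41+58+20+29 = 286, so the proportions are 0.083916, 0.059441, 0.118881, 0.171329, 0.048951, 0.143357, 0.202797, 0.06993, 0.101399 (working shown to 6 dp, full precision carried).
Each pᵢ ln pᵢ term: 0.083916×(-2.477938)=-0.207939, 0.059441×(-2.822778)=-0.167788, 0.118881×(-2.129631)=-0.253173, 0.171329×(-1.764172)=-0.302253, 0.048951×(-3.016934)=-0.147682, 0.143357×(-1.942420)=-0.278459, 0.202797×(-1.595549)=-0.323573, 0.06993×(-2.660260)=-0.186032, 0.101399×(-2.288696)=-0.232071.
Sum = -2.098969, so H' = 2.0990.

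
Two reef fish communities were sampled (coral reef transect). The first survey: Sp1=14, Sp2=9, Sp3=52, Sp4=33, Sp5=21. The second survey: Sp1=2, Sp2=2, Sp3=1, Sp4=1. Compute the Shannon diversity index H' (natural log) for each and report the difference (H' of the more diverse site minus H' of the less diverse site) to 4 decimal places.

The first survey: N=129, proportions 0.10852713, 0.06976744, 0.40310078, 0.25581395, 0.1627907, giving H' = 1.43728358 (working shown to 8 dp, full precision carried).
The second survey: N=6, proportions 0.33333333, 0.33333333, 0.16666667, 0.16666667, giving H' = 1.32966135.
Difference = |1.43728358 − 1.32966135| = 0.10762223, i.e. 0.1076 to 4 decimal places.

0.1076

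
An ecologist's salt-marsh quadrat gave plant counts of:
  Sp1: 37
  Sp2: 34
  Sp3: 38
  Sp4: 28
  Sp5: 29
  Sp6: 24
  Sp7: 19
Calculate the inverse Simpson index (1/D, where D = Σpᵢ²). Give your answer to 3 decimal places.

6.688

Total N = 37+34+38+28+29+24+19 = 209, so the proportions are 0.1770335, 0.1626794, 0.1818182, 0.1339713, 0.138756, 0.1148325, 0.0909091 (working shown to 7 dp, full precision carried).
D = 0.1770335² + 0.1626794² + 0.1818182² + 0.1339713² + 0.138756² + 0.1148325² + 0.0909091² = 0.0313409 + 0.0264646 + 0.0330579 + 0.0179483 + 0.0192532 + 0.0131865 + 0.0082645 = 0.1495158.
So 1/D = 6.68826, i.e. 6.688 to 3 decimal places.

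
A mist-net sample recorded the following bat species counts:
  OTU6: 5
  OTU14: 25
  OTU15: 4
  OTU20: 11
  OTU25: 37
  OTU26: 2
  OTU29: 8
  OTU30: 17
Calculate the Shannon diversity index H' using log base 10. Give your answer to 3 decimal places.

0.762

Total N = 5+25+4+11+37+2+8+17 = 109, so the proportions are 0.04587, 0.22936, 0.0367, 0.10092, 0.33945, 0.01835, 0.07339, 0.15596 (working shown to 5 dp, full precision carried).
Each pᵢ log₁₀ pᵢ term: 0.04587×(-1.33846)=-0.06140, 0.22936×(-0.63949)=-0.14667, 0.0367×(-1.43537)=-0.05267, 0.10092×(-0.99603)=-0.10052, 0.33945×(-0.46922)=-0.15928, 0.01835×(-1.73640)=-0.03186, 0.07339×(-1.13434)=-0.08325, 0.15596×(-0.80698)=-0.12586.
Sum = -0.76151, so H' = 0.762.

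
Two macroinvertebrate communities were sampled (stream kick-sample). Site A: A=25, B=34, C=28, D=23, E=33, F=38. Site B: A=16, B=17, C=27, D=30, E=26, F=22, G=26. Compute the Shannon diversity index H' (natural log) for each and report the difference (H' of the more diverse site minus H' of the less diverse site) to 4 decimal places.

Site A: N=181, proportions 0.138122, 0.187845, 0.154696, 0.127072, 0.18232, 0.209945, giving H' = 1.776402 (working shown to 6 dp, full precision carried).
Site B: N=164, proportions 0.097561, 0.103659, 0.164634, 0.182927, 0.158537, 0.134146, 0.158537, giving H' = 1.923199.
Difference = |1.776402 − 1.923199| = 0.146797, i.e. 0.1468 to 4 decimal places.

0.1468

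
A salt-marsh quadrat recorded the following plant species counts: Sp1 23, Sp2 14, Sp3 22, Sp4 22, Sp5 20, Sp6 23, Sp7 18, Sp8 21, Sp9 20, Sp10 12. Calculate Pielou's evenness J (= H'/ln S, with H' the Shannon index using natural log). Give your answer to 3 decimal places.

Total N = 23+14+22+22+20+23+18+21+20+12 = 195, so the proportions are 0.11795, 0.07179, 0.11282, 0.11282, 0.10256, 0.11795, 0.09231, 0.10769, 0.10256, 0.06154 (working shown to 5 dp, full precision carried).
H' = −Σ pᵢ ln pᵢ = −((-0.25212) + (-0.18910) + (-0.24617) + (-0.24617) + (-0.23357) + (-0.25212) + (-0.21993) + (-0.23999) + (-0.23357) + (-0.17157)) = 2.28431.
With S = 10 species, ln S = 2.30259, so J = 2.28431/2.30259 = 0.99206, i.e. 0.992 to 3 decimal places.

0.992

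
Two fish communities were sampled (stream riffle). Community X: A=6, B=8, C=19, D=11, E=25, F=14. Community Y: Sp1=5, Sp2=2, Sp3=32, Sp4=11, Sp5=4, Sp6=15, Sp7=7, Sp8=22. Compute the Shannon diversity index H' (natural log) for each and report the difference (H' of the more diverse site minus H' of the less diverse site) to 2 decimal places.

0.10

Community X: N=83, proportions 0.0723, 0.0964, 0.2289, 0.1325, 0.3012, 0.1687, giving H' = 1.6824 (working shown to 4 dp, full precision carried).
Community Y: N=98, proportions 0.051, 0.0204, 0.3265, 0.1122, 0.0408, 0.1531, 0.0714, 0.2245, giving H' = 1.7839.
Difference = |1.6824 − 1.7839| = 0.1015, i.e. 0.10 to 2 decimal places.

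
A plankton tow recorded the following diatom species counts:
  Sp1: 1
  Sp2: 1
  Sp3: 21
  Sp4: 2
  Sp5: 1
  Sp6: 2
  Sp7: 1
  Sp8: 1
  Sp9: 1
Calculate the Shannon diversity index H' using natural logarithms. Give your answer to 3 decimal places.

1.282

Total N = 1+1+21+2+1+2+1+1+1 = 31, so the proportions are 0.03226, 0.03226, 0.67742, 0.06452, 0.03226, 0.06452, 0.03226, 0.03226, 0.03226 (working shown to 5 dp, full precision carried).
Each pᵢ ln pᵢ term: 0.03226×(-3.43399)=-0.11077, 0.03226×(-3.43399)=-0.11077, 0.67742×(-0.38946)=-0.26383, 0.06452×(-2.74084)=-0.17683, 0.03226×(-3.43399)=-0.11077, 0.06452×(-2.74084)=-0.17683, 0.03226×(-3.43399)=-0.11077, 0.03226×(-3.43399)=-0.11077, 0.03226×(-3.43399)=-0.11077.
Sum = -1.28213, so H' = 1.282.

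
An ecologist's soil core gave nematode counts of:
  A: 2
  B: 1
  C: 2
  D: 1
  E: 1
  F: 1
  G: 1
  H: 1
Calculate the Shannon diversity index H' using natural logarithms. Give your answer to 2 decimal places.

2.03

Total N = 2+1+2+1+1+1+1+1 = 10, so the proportions are 0.2, 0.1, 0.2, 0.1, 0.1, 0.1, 0.1, 0.1 (working shown to 4 dp, full precision carried).
Each pᵢ ln pᵢ term: 0.2×(-1.6094)=-0.3219, 0.1×(-2.3026)=-0.2303, 0.2×(-1.6094)=-0.3219, 0.1×(-2.3026)=-0.2303, 0.1×(-2.3026)=-0.2303, 0.1×(-2.3026)=-0.2303, 0.1×(-2.3026)=-0.2303, 0.1×(-2.3026)=-0.2303.
Sum = -2.0253, so H' = 2.03.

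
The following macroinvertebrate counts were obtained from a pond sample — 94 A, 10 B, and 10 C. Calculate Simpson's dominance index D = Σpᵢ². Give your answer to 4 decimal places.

0.6953

Total N = 94+10+10 = 114, so the proportions are 0.824561, 0.087719, 0.087719 (working shown to 6 dp, full precision carried).
D = 0.824561² + 0.087719² + 0.087719² = 0.679902 + 0.007695 + 0.007695 = 0.695291.
To 4 decimal places, D = 0.6953.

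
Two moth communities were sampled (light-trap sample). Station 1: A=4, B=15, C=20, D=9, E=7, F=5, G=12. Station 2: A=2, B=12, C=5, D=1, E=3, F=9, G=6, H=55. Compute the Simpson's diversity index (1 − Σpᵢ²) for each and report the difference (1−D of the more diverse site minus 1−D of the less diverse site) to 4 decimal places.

0.2031

Station 1: N=72, proportions 0.0555556, 0.2083333, 0.2777778, 0.125, 0.0972222, 0.0694444, 0.1666667, giving 1−D = 0.8186728 (working shown to 7 dp, full precision carried).
Station 2: N=93, proportions 0.0215054, 0.1290323, 0.0537634, 0.0107527, 0.0322581, 0.0967742, 0.0645161, 0.5913978, giving 1−D = 0.6155625.
Difference = |0.8186728 − 0.6155625| = 0.2031103, i.e. 0.2031 to 4 decimal places.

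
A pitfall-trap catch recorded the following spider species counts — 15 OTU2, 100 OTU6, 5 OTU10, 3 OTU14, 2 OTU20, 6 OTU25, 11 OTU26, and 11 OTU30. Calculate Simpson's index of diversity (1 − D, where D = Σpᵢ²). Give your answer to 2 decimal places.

Total N = 15+100+5+3+2+6+11+11 = 153, so the proportions are 0.098, 0.6536, 0.0327, 0.0196, 0.0131, 0.0392, 0.0719, 0.0719 (working shown to 4 dp, full precision carried).
D = 0.098² + 0.6536² + 0.0327² + 0.0196² + 0.0131² + 0.0392² + 0.0719² + 0.0719² = 0.0096 + 0.4272 + 0.0011 + 0.0004 + 0.0002 + 0.0015 + 0.0052 + 0.0052 = 0.4503.
So 1 − D = 0.5497, i.e. 0.55 to 2 decimal places.

0.55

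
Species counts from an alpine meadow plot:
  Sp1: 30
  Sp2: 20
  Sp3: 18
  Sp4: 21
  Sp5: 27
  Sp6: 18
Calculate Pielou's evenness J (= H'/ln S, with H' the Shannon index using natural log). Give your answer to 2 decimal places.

Total N = 30+20+18+21+27+18 = 134, so the proportions are 0.2239, 0.1493, 0.1343, 0.1567, 0.2015, 0.1343 (working shown to 4 dp, full precision carried).
H' = −Σ pᵢ ln pᵢ = −((-0.3351) + (-0.2839) + (-0.2697) + (-0.2904) + (-0.3228) + (-0.2697)) = 1.7715.
With S = 6 species, ln S = 1.7918, so J = 1.7715/1.7918 = 0.9887, i.e. 0.99 to 2 decimal places.

0.99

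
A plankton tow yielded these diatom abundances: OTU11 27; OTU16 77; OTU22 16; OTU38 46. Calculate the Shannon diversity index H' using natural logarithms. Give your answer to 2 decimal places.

Total N = 27+77+16+46 = 166, so the proportions are 0.1627, 0.4639, 0.0964, 0.2771 (working shown to 4 dp, full precision carried).
Each pᵢ ln pᵢ term: 0.1627×(-1.8162)=-0.2954, 0.4639×(-0.7682)=-0.3563, 0.0964×(-2.3394)=-0.2255, 0.2771×(-1.2833)=-0.3556.
Sum = -1.2328, so H' = 1.23.

1.23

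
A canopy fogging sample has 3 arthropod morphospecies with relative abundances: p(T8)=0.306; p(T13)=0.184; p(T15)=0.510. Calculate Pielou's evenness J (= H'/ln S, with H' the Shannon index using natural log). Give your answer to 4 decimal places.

H' = −Σ pᵢ ln pᵢ = −((-0.362356) + (-0.311479) + (-0.343406)) = 1.017241 (working shown to 6 dp, full precision carried).
With S = 3 species, ln S = 1.098612, so J = 1.017241/1.098612 = 0.925932, i.e. 0.9259 to 4 decimal places.

0.9259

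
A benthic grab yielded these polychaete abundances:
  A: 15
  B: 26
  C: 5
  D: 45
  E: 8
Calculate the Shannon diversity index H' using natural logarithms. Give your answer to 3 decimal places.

Total N = 15+26+5+45+8 = 99, so the proportions are 0.15152, 0.26263, 0.05051, 0.45455, 0.08081 (working shown to 5 dp, full precision carried).
Each pᵢ ln pᵢ term: 0.15152×(-1.88707)=-0.28592, 0.26263×(-1.33702)=-0.35114, 0.05051×(-2.98568)=-0.15079, 0.45455×(-0.78846)=-0.35839, 0.08081×(-2.51568)=-0.20329.
Sum = -1.34953, so H' = 1.350.

1.350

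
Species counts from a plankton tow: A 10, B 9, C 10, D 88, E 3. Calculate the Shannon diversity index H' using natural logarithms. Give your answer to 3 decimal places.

Total N = 10+9+10+88+3 = 120, so the proportions are 0.08333, 0.075, 0.08333, 0.73333, 0.025 (working shown to 5 dp, full precision carried).
Each pᵢ ln pᵢ term: 0.08333×(-2.48491)=-0.20708, 0.075×(-2.59027)=-0.19427, 0.08333×(-2.48491)=-0.20708, 0.73333×(-0.31015)=-0.22745, 0.025×(-3.68888)=-0.09222.
Sum = -0.92809, so H' = 0.928.

0.928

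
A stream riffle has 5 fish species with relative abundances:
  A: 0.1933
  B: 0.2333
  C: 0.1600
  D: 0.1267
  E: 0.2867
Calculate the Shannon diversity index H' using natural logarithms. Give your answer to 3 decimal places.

Each pᵢ ln pᵢ term (working shown to 5 dp, full precision carried): 0.1933×(-1.64351)=-0.31769, 0.2333×(-1.45543)=-0.33955, 0.16×(-1.83258)=-0.29321, 0.1267×(-2.06593)=-0.26175, 0.2867×(-1.24932)=-0.35818.
Sum = -1.57039, so H' = 1.570.

1.570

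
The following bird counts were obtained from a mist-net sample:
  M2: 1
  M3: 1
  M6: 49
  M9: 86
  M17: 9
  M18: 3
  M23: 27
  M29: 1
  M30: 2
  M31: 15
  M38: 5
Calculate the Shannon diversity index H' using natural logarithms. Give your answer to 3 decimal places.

Total N = 1+1+49+86+9+3+27+1+2+15+5 = 199, so the proportions are 0.00503, 0.00503, 0.24623, 0.43216, 0.04523, 0.01508, 0.13568, 0.00503, 0.01005, 0.07538, 0.02513 (working shown to 5 dp, full precision carried).
Each pᵢ ln pᵢ term: 0.00503×(-5.29330)=-0.02660, 0.00503×(-5.29330)=-0.02660, 0.24623×(-1.40148)=-0.34509, 0.43216×(-0.83896)=-0.36256, 0.04523×(-3.09608)=-0.14002, 0.01508×(-4.19469)=-0.06324, 0.13568×(-1.99747)=-0.27101, 0.00503×(-5.29330)=-0.02660, 0.01005×(-4.60016)=-0.04623, 0.07538×(-2.58525)=-0.19487, 0.02513×(-3.68387)=-0.09256.
Sum = -1.59539, so H' = 1.595.

1.595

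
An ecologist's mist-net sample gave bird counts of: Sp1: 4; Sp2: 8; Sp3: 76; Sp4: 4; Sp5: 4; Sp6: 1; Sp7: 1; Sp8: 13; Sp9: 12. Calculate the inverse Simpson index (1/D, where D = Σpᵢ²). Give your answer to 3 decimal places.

Total N = 4+8+76+4+4+1+1+13+12 = 123, so the proportions are 0.03252, 0.065041, 0.617886, 0.03252, 0.03252, 0.00813, 0.00813, 0.105691, 0.097561 (working shown to 6 dp, full precision carried).
D = 0.03252² + 0.065041² + 0.617886² + 0.03252² + 0.03252² + 0.00813² + 0.00813² + 0.105691² + 0.097561² = 0.001058 + 0.004230 + 0.381783 + 0.001058 + 0.001058 + 0.000066 + 0.000066 + 0.011171 + 0.009518 = 0.410007.
So 1/D = 2.43898, i.e. 2.439 to 3 decimal places.

2.439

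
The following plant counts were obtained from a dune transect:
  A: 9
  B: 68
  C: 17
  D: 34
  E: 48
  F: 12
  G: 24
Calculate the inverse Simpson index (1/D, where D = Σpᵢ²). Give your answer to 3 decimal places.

4.899

Total N = 9+68+17+34+48+12+24 = 212, so the proportions are 0.0424528, 0.3207547, 0.0801887, 0.1603774, 0.2264151, 0.0566038, 0.1132075 (working shown to 7 dp, full precision carried).
D = 0.0424528² + 0.3207547² + 0.0801887² + 0.1603774² + 0.2264151² + 0.0566038² + 0.1132075² = 0.0018022 + 0.1028836 + 0.0064302 + 0.0257209 + 0.0512638 + 0.0032040 + 0.0128159 = 0.2041207.
So 1/D = 4.89906, i.e. 4.899 to 3 decimal places.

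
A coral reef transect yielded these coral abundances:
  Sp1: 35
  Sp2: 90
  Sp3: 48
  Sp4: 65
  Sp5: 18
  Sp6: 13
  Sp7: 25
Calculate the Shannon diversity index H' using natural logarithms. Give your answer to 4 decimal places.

1.7638

Total N = 35+90+48+65+18+13+25 = 294, so the proportions are 0.119048, 0.306122, 0.163265, 0.221088, 0.061224, 0.044218, 0.085034 (working shown to 6 dp, full precision carried).
Each pᵢ ln pᵢ term: 0.119048×(-2.128232)=-0.253361, 0.306122×(-1.183770)=-0.362379, 0.163265×(-1.812379)=-0.295899, 0.221088×(-1.509192)=-0.333665, 0.061224×(-2.793208)=-0.171013, 0.044218×(-3.118630)=-0.137899, 0.085034×(-2.464704)=-0.209584.
Sum = -1.763798, so H' = 1.7638.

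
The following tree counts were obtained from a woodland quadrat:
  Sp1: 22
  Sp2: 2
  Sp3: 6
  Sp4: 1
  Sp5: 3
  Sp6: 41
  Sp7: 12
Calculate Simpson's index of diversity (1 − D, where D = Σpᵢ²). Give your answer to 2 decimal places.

Total N = 22+2+6+1+3+41+12 = 87, so the proportions are 0.2529, 0.023, 0.069, 0.0115, 0.0345, 0.4713, 0.1379 (working shown to 4 dp, full precision carried).
D = 0.2529² + 0.023² + 0.069² + 0.0115² + 0.0345² + 0.4713² + 0.1379² = 0.0639 + 0.0005 + 0.0048 + 0.0001 + 0.0012 + 0.2221 + 0.0190 = 0.3117.
So 1 − D = 0.6883, i.e. 0.69 to 2 decimal places.

0.69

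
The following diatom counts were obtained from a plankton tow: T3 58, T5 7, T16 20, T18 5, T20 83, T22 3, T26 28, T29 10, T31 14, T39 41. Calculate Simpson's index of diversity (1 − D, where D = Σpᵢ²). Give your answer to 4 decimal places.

Total N = 58+7+20+5+83+3+28+10+14+41 = 269, so the proportions are 0.215613, 0.026022, 0.074349, 0.018587, 0.30855, 0.011152, 0.104089, 0.037175, 0.052045, 0.152416 (working shown to 6 dp, full precision carried).
D = 0.215613² + 0.026022² + 0.074349² + 0.018587² + 0.30855² + 0.011152² + 0.104089² + 0.037175² + 0.052045² + 0.152416² = 0.046489 + 0.000677 + 0.005528 + 0.000345 + 0.095203 + 0.000124 + 0.010835 + 0.001382 + 0.002709 + 0.023231 = 0.186523.
So 1 − D = 0.813477, i.e. 0.8135 to 4 decimal places.

0.8135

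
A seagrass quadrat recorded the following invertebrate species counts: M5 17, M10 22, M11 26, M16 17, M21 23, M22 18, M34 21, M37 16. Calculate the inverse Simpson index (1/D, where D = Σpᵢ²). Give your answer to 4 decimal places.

Total N = 17+22+26+17+23+18+21+16 = 160, so the proportions are 0.10625, 0.1375, 0.1625, 0.10625, 0.14375, 0.1125, 0.13125, 0.1 (working shown to 8 dp, full precision carried).
D = 0.10625² + 0.1375² + 0.1625² + 0.10625² + 0.14375² + 0.1125² + 0.13125² + 0.1² = 0.01128906 + 0.01890625 + 0.02640625 + 0.01128906 + 0.02066406 + 0.01265625 + 0.01722656 + 0.01000000 = 0.12843750.
So 1/D = 7.785888, i.e. 7.7859 to 4 decimal places.

7.7859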